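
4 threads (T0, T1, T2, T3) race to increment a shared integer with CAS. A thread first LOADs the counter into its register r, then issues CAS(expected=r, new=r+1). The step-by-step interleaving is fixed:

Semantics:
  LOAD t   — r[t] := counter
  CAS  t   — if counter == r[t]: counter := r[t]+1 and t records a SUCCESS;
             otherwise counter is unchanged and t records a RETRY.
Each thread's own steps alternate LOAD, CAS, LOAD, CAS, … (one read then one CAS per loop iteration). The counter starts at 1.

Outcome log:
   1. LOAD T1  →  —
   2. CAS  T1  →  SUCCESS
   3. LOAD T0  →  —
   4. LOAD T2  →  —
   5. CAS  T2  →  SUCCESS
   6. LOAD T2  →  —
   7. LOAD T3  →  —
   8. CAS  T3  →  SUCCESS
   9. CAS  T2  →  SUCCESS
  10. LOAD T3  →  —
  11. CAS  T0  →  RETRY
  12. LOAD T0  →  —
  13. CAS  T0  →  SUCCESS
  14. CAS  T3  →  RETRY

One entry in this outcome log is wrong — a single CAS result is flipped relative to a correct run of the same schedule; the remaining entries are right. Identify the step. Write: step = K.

Re-executing:
T1 LOAD — after: cnt=1, r=1 — load
T1 CAS — after: cnt=2, r=1 — ok
T0 LOAD — after: cnt=2, r=2 — load
T2 LOAD — after: cnt=2, r=2 — load
T2 CAS — after: cnt=3, r=2 — ok
T2 LOAD — after: cnt=3, r=3 — load
T3 LOAD — after: cnt=3, r=3 — load
T3 CAS — after: cnt=4, r=3 — ok
T2 CAS — after: cnt=4, r=3 — retry
T3 LOAD — after: cnt=4, r=4 — load
T0 CAS — after: cnt=4, r=2 — retry
T0 LOAD — after: cnt=4, r=4 — load
T0 CAS — after: cnt=5, r=4 — ok
T3 CAS — after: cnt=5, r=4 — retry
Flip is step 9.

step = 9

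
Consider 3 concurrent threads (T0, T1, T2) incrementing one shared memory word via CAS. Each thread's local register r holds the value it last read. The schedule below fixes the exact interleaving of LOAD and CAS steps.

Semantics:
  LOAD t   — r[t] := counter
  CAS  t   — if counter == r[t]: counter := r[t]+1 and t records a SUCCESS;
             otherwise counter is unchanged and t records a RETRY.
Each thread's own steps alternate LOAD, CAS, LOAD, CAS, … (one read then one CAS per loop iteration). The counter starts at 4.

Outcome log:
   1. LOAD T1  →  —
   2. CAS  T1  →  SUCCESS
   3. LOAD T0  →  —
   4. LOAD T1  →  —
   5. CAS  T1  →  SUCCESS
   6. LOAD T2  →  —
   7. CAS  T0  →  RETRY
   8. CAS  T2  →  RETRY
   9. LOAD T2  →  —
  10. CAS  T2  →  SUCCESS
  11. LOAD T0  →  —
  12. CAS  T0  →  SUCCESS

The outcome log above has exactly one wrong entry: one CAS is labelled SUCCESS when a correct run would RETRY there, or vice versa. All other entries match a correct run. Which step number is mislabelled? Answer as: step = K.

step = 8

Correct run:
1. LOAD T1 → mem=4 r[T1]=4 [LOAD]
2. CAS T1 → mem=5 r[T1]=4 [OK]
3. LOAD T0 → mem=5 r[T0]=5 [LOAD]
4. LOAD T1 → mem=5 r[T1]=5 [LOAD]
5. CAS T1 → mem=6 r[T1]=5 [OK]
6. LOAD T2 → mem=6 r[T2]=6 [LOAD]
7. CAS T0 → mem=6 r[T0]=5 [RETRY]
8. CAS T2 → mem=7 r[T2]=6 [OK]
9. LOAD T2 → mem=7 r[T2]=7 [LOAD]
10. CAS T2 → mem=8 r[T2]=7 [OK]
11. LOAD T0 → mem=8 r[T0]=8 [LOAD]
12. CAS T0 → mem=9 r[T0]=8 [OK]
Flip is step 8.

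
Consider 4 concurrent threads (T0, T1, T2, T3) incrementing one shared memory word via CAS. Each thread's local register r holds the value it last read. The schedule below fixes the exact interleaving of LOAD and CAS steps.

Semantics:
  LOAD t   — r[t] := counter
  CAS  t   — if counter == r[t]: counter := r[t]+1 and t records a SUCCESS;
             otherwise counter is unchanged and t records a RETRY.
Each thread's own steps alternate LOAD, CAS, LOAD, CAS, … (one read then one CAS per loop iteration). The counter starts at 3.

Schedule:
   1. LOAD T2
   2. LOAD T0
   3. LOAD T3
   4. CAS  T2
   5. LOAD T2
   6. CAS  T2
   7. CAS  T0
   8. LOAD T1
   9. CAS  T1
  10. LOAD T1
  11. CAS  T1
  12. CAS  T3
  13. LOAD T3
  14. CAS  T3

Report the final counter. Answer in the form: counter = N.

T2 LOAD — after: cnt=3, r=3 — load
T0 LOAD — after: cnt=3, r=3 — load
T3 LOAD — after: cnt=3, r=3 — load
T2 CAS — after: cnt=4, r=3 — ok
T2 LOAD — after: cnt=4, r=4 — load
T2 CAS — after: cnt=5, r=4 — ok
T0 CAS — after: cnt=5, r=3 — retry
T1 LOAD — after: cnt=5, r=5 — load
T1 CAS — after: cnt=6, r=5 — ok
T1 LOAD — after: cnt=6, r=6 — load
T1 CAS — after: cnt=7, r=6 — ok
T3 CAS — after: cnt=7, r=3 — retry
T3 LOAD — after: cnt=7, r=7 — load
T3 CAS — after: cnt=8, r=7 — ok

counter = 8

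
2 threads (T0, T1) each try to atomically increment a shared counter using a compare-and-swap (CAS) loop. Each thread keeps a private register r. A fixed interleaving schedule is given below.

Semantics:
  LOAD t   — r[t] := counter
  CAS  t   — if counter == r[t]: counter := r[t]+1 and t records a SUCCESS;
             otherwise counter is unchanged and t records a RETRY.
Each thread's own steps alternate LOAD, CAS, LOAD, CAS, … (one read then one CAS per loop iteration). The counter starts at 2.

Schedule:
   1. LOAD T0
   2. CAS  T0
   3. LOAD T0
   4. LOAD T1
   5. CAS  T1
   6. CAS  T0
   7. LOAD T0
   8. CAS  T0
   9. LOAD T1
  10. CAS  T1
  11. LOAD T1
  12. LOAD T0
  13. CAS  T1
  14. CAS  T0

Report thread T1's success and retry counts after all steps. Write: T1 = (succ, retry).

T0 LOAD — after: cnt=2, r=2 — load
T0 CAS — after: cnt=3, r=2 — ok
T0 LOAD — after: cnt=3, r=3 — load
T1 LOAD — after: cnt=3, r=3 — load
T1 CAS — after: cnt=4, r=3 — ok
T0 CAS — after: cnt=4, r=3 — retry
T0 LOAD — after: cnt=4, r=4 — load
T0 CAS — after: cnt=5, r=4 — ok
T1 LOAD — after: cnt=5, r=5 — load
T1 CAS — after: cnt=6, r=5 — ok
T1 LOAD — after: cnt=6, r=6 — load
T0 LOAD — after: cnt=6, r=6 — load
T1 CAS — after: cnt=7, r=6 — ok
T0 CAS — after: cnt=7, r=6 — retry

T1 = (3, 0)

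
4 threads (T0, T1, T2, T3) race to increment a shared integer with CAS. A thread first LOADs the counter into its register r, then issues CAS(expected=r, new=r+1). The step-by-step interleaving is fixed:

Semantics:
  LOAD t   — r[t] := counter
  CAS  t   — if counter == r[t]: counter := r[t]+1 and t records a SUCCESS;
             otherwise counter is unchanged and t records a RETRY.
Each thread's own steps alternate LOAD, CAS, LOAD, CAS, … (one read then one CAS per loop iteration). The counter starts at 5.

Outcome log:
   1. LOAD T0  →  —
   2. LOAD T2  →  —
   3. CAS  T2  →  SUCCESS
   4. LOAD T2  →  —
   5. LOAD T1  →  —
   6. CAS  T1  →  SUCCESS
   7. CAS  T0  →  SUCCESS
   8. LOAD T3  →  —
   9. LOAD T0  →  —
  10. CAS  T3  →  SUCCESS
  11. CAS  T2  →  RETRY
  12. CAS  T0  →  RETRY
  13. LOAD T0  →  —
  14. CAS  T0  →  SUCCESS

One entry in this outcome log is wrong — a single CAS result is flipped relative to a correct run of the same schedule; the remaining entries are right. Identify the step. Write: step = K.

step = 7

Re-executing:
[1] T0.load  rd  (counter 5, T0.r 5)
[2] T2.load  rd  (counter 5, T2.r 5)
[3] T2.cas  hit  (counter 6, T2.r 5)
[4] T2.load  rd  (counter 6, T2.r 6)
[5] T1.load  rd  (counter 6, T1.r 6)
[6] T1.cas  hit  (counter 7, T1.r 6)
[7] T0.cas  miss  (counter 7, T0.r 5)
[8] T3.load  rd  (counter 7, T3.r 7)
[9] T0.load  rd  (counter 7, T0.r 7)
[10] T3.cas  hit  (counter 8, T3.r 7)
[11] T2.cas  miss  (counter 8, T2.r 6)
[12] T0.cas  miss  (counter 8, T0.r 7)
[13] T0.load  rd  (counter 8, T0.r 8)
[14] T0.cas  hit  (counter 9, T0.r 8)
Mismatch at 7.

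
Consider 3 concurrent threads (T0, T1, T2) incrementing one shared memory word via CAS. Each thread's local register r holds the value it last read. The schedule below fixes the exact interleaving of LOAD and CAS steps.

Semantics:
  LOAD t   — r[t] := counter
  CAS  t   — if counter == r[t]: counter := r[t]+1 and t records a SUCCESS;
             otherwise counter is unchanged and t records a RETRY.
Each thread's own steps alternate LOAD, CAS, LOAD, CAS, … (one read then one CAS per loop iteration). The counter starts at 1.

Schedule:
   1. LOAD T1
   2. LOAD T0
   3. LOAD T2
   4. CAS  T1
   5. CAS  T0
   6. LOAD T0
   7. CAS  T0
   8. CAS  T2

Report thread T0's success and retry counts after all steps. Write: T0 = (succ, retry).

1. LOAD T1 → mem=1 r[T1]=1 [LOAD]
2. LOAD T0 → mem=1 r[T0]=1 [LOAD]
3. LOAD T2 → mem=1 r[T2]=1 [LOAD]
4. CAS T1 → mem=2 r[T1]=1 [OK]
5. CAS T0 → mem=2 r[T0]=1 [RETRY]
6. LOAD T0 → mem=2 r[T0]=2 [LOAD]
7. CAS T0 → mem=3 r[T0]=2 [OK]
8. CAS T2 → mem=3 r[T2]=1 [RETRY]

T0 = (1, 1)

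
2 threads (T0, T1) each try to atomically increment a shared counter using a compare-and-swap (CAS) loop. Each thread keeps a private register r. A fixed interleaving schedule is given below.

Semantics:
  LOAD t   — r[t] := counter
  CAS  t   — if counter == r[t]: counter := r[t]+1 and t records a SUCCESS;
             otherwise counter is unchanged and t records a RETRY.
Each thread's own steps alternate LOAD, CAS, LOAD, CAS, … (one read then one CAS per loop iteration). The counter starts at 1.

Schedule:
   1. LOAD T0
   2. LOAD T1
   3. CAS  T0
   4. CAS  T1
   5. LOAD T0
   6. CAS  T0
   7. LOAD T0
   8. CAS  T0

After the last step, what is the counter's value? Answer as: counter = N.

#1 T0 reads 1
#2 T1 reads 1
#3 T0 CAS(1→2) writes; counter now 2
#4 T1 CAS(1→2) fails; counter now 2
#5 T0 reads 2
#6 T0 CAS(2→3) writes; counter now 3
#7 T0 reads 3
#8 T0 CAS(3→4) writes; counter now 4

counter = 4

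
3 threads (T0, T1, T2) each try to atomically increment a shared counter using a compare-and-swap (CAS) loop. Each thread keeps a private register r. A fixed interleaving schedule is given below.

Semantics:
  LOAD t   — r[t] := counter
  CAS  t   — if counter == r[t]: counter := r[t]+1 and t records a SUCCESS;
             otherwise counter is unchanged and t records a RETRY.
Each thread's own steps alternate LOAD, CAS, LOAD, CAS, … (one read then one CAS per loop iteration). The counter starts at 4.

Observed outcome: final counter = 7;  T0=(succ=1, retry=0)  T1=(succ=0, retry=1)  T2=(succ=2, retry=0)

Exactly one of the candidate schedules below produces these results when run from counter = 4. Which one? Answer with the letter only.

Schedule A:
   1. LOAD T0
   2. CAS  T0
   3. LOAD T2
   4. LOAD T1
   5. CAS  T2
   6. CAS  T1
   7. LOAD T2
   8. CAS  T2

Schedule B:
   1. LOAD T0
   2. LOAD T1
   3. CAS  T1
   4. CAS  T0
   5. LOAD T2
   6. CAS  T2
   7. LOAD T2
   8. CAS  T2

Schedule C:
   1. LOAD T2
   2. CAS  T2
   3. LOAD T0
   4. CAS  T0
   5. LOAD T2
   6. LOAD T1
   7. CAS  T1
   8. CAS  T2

Run A:
[1] T0.load  rd  (counter 4, T0.r 4)
[2] T0.cas  hit  (counter 5, T0.r 4)
[3] T2.load  rd  (counter 5, T2.r 5)
[4] T1.load  rd  (counter 5, T1.r 5)
[5] T2.cas  hit  (counter 6, T2.r 5)
[6] T1.cas  miss  (counter 6, T1.r 5)
[7] T2.load  rd  (counter 6, T2.r 6)
[8] T2.cas  hit  (counter 7, T2.r 6)

A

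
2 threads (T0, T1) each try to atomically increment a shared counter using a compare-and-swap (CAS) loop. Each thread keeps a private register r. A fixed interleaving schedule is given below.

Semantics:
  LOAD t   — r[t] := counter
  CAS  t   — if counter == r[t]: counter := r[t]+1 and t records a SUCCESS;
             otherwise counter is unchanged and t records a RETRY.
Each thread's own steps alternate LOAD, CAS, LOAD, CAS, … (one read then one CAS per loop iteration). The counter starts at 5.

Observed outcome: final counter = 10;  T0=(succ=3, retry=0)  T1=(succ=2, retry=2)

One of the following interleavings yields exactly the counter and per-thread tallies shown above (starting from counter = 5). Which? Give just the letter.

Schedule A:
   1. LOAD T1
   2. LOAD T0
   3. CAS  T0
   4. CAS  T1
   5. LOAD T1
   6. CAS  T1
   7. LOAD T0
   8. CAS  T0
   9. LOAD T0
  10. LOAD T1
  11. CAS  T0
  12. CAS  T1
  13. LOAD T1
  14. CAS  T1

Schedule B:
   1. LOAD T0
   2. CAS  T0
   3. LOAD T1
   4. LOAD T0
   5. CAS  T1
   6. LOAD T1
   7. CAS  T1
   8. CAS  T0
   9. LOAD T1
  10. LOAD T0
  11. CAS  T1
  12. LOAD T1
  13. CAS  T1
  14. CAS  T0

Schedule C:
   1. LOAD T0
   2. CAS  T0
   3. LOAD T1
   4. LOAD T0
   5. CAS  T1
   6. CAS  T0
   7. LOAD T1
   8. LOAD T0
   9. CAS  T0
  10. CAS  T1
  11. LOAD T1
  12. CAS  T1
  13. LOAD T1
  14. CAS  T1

Tracing schedule A:
T1 LOAD — after: cnt=5, r=5 — load
T0 LOAD — after: cnt=5, r=5 — load
T0 CAS — after: cnt=6, r=5 — ok
T1 CAS — after: cnt=6, r=5 — retry
T1 LOAD — after: cnt=6, r=6 — load
T1 CAS — after: cnt=7, r=6 — ok
T0 LOAD — after: cnt=7, r=7 — load
T0 CAS — after: cnt=8, r=7 — ok
T0 LOAD — after: cnt=8, r=8 — load
T1 LOAD — after: cnt=8, r=8 — load
T0 CAS — after: cnt=9, r=8 — ok
T1 CAS — after: cnt=9, r=8 — retry
T1 LOAD — after: cnt=9, r=9 — load
T1 CAS — after: cnt=10, r=9 — ok

A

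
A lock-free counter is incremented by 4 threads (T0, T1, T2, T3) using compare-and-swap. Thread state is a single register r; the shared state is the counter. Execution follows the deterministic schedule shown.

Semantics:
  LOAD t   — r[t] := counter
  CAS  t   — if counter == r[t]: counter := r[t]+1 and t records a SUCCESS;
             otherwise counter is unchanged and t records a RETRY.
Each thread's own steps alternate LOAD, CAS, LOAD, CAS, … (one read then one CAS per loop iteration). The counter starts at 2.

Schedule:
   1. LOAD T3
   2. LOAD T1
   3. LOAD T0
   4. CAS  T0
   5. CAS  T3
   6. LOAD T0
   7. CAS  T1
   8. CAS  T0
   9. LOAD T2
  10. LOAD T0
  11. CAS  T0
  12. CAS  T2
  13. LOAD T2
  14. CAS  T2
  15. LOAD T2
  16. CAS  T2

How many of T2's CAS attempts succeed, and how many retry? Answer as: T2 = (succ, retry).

T2 = (2, 1)

T3 LOAD — after: cnt=2, r=2 — load
T1 LOAD — after: cnt=2, r=2 — load
T0 LOAD — after: cnt=2, r=2 — load
T0 CAS — after: cnt=3, r=2 — ok
T3 CAS — after: cnt=3, r=2 — retry
T0 LOAD — after: cnt=3, r=3 — load
T1 CAS — after: cnt=3, r=2 — retry
T0 CAS — after: cnt=4, r=3 — ok
T2 LOAD — after: cnt=4, r=4 — load
T0 LOAD — after: cnt=4, r=4 — load
T0 CAS — after: cnt=5, r=4 — ok
T2 CAS — after: cnt=5, r=4 — retry
T2 LOAD — after: cnt=5, r=5 — load
T2 CAS — after: cnt=6, r=5 — ok
T2 LOAD — after: cnt=6, r=6 — load
T2 CAS — after: cnt=7, r=6 — ok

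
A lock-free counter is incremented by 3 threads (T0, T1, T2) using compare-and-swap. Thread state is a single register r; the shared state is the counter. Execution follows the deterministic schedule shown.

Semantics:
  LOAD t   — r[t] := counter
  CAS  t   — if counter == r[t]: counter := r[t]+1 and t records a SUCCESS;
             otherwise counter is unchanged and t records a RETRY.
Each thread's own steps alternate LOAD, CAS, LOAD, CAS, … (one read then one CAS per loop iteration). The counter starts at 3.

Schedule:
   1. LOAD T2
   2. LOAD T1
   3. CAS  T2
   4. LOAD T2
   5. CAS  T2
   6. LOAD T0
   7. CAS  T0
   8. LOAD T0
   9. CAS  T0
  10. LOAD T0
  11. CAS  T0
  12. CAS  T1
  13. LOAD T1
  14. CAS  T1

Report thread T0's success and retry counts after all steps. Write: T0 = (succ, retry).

T0 = (3, 0)

T2 LOAD — after: cnt=3, r=3 — load
T1 LOAD — after: cnt=3, r=3 — load
T2 CAS — after: cnt=4, r=3 — ok
T2 LOAD — after: cnt=4, r=4 — load
T2 CAS — after: cnt=5, r=4 — ok
T0 LOAD — after: cnt=5, r=5 — load
T0 CAS — after: cnt=6, r=5 — ok
T0 LOAD — after: cnt=6, r=6 — load
T0 CAS — after: cnt=7, r=6 — ok
T0 LOAD — after: cnt=7, r=7 — load
T0 CAS — after: cnt=8, r=7 — ok
T1 CAS — after: cnt=8, r=3 — retry
T1 LOAD — after: cnt=8, r=8 — load
T1 CAS — after: cnt=9, r=8 — ok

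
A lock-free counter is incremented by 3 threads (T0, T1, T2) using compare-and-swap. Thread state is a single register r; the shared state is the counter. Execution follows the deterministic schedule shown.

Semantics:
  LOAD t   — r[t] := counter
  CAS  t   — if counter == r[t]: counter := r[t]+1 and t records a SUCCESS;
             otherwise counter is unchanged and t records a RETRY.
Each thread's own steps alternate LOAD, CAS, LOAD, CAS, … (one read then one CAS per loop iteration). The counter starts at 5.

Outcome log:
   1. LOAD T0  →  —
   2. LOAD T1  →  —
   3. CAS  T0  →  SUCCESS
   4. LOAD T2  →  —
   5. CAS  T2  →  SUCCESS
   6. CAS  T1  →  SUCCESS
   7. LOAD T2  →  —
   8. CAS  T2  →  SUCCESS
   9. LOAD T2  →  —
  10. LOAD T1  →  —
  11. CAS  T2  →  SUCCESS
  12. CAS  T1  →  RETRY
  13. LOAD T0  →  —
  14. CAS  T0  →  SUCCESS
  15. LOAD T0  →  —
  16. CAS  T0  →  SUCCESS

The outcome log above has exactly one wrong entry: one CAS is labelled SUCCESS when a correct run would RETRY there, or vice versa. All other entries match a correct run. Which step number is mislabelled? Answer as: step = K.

step = 6

Re-executing:
step 1: T0 LOAD ⇒ load; ctr=5 reg=5
step 2: T1 LOAD ⇒ load; ctr=5 reg=5
step 3: T0 CAS ⇒ ok; ctr=6 reg=5
step 4: T2 LOAD ⇒ load; ctr=6 reg=6
step 5: T2 CAS ⇒ ok; ctr=7 reg=6
step 6: T1 CAS ⇒ retry; ctr=7 reg=5
step 7: T2 LOAD ⇒ load; ctr=7 reg=7
step 8: T2 CAS ⇒ ok; ctr=8 reg=7
step 9: T2 LOAD ⇒ load; ctr=8 reg=8
step 10: T1 LOAD ⇒ load; ctr=8 reg=8
step 11: T2 CAS ⇒ ok; ctr=9 reg=8
step 12: T1 CAS ⇒ retry; ctr=9 reg=8
step 13: T0 LOAD ⇒ load; ctr=9 reg=9
step 14: T0 CAS ⇒ ok; ctr=10 reg=9
step 15: T0 LOAD ⇒ load; ctr=10 reg=10
step 16: T0 CAS ⇒ ok; ctr=11 reg=10
Mismatch at 6.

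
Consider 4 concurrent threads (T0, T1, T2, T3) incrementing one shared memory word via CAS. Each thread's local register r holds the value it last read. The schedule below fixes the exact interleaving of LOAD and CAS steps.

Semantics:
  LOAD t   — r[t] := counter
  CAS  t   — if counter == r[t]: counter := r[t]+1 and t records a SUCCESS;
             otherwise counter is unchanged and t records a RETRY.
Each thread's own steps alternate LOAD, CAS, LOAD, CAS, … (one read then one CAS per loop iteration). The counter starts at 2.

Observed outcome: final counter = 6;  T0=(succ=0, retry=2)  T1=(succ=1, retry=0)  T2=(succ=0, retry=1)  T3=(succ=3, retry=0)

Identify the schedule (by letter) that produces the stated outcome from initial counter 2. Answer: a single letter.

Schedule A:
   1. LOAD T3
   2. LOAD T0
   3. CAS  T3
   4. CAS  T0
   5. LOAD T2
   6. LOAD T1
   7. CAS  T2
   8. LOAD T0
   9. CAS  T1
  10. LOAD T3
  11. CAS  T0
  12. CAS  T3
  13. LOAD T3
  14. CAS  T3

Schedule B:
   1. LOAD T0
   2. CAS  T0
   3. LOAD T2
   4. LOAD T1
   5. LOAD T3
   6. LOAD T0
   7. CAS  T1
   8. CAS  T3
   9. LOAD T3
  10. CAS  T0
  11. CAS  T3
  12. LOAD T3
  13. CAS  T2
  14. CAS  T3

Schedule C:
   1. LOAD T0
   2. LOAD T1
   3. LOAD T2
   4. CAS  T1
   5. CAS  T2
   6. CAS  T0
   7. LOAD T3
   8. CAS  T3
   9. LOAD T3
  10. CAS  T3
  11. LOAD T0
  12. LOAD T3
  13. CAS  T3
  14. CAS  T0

Tracing schedule C:
step 1: T0 LOAD ⇒ load; ctr=2 reg=2
step 2: T1 LOAD ⇒ load; ctr=2 reg=2
step 3: T2 LOAD ⇒ load; ctr=2 reg=2
step 4: T1 CAS ⇒ ok; ctr=3 reg=2
step 5: T2 CAS ⇒ retry; ctr=3 reg=2
step 6: T0 CAS ⇒ retry; ctr=3 reg=2
step 7: T3 LOAD ⇒ load; ctr=3 reg=3
step 8: T3 CAS ⇒ ok; ctr=4 reg=3
step 9: T3 LOAD ⇒ load; ctr=4 reg=4
step 10: T3 CAS ⇒ ok; ctr=5 reg=4
step 11: T0 LOAD ⇒ load; ctr=5 reg=5
step 12: T3 LOAD ⇒ load; ctr=5 reg=5
step 13: T3 CAS ⇒ ok; ctr=6 reg=5
step 14: T0 CAS ⇒ retry; ctr=6 reg=5

C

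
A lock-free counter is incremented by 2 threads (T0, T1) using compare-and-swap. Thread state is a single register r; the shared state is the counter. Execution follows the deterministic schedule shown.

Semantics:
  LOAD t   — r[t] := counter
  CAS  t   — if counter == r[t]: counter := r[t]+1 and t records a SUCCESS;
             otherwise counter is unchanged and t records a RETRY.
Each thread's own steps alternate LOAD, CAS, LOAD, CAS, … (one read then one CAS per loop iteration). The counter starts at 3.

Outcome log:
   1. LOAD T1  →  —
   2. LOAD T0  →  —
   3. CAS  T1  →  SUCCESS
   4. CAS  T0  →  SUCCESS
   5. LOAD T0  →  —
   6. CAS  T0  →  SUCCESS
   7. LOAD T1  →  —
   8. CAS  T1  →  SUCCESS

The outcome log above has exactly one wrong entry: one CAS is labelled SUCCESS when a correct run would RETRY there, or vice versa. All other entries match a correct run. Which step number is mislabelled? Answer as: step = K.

Correct run:
1. LOAD T1 → mem=3 r[T1]=3 [LOAD]
2. LOAD T0 → mem=3 r[T0]=3 [LOAD]
3. CAS T1 → mem=4 r[T1]=3 [OK]
4. CAS T0 → mem=4 r[T0]=3 [RETRY]
5. LOAD T0 → mem=4 r[T0]=4 [LOAD]
6. CAS T0 → mem=5 r[T0]=4 [OK]
7. LOAD T1 → mem=5 r[T1]=5 [LOAD]
8. CAS T1 → mem=6 r[T1]=5 [OK]
Flip is step 4.

step = 4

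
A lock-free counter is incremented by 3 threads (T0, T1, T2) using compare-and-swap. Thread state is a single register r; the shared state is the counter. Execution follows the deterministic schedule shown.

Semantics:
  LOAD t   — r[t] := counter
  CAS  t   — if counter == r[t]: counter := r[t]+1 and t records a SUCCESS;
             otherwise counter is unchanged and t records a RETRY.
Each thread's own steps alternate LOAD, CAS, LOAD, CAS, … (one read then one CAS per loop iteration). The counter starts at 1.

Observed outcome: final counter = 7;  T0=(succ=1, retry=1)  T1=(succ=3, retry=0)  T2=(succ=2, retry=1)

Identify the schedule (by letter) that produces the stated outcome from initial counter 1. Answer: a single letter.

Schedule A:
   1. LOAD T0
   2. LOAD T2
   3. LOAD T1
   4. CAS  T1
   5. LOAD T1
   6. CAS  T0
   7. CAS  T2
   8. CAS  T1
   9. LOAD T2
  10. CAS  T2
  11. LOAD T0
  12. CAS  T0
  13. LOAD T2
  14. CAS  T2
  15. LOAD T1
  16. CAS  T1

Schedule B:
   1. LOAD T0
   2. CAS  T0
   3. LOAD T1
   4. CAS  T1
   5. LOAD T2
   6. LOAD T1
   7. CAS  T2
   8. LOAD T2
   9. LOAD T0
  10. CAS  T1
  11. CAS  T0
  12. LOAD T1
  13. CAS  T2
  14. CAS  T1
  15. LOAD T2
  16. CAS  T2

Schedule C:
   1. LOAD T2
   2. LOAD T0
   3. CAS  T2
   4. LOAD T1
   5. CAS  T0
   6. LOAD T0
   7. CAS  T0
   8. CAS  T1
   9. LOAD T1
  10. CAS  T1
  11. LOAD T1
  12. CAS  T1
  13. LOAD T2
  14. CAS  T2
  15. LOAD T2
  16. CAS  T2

Run A:
#1 T0 reads 1
#2 T2 reads 1
#3 T1 reads 1
#4 T1 CAS(1→2) writes; counter now 2
#5 T1 reads 2
#6 T0 CAS(1→2) fails; counter now 2
#7 T2 CAS(1→2) fails; counter now 2
#8 T1 CAS(2→3) writes; counter now 3
#9 T2 reads 3
#10 T2 CAS(3→4) writes; counter now 4
#11 T0 reads 4
#12 T0 CAS(4→5) writes; counter now 5
#13 T2 reads 5
#14 T2 CAS(5→6) writes; counter now 6
#15 T1 reads 6
#16 T1 CAS(6→7) writes; counter now 7

A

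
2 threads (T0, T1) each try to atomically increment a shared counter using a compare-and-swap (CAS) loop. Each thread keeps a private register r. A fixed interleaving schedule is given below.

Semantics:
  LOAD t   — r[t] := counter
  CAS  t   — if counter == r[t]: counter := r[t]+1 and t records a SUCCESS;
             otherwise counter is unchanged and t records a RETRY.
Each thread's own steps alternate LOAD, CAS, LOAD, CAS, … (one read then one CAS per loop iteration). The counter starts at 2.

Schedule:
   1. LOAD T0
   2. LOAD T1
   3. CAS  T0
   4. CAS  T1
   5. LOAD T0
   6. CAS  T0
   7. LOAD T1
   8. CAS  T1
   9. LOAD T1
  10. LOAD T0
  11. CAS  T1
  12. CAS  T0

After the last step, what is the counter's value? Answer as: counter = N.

[1] T0.load  rd  (counter 2, T0.r 2)
[2] T1.load  rd  (counter 2, T1.r 2)
[3] T0.cas  hit  (counter 3, T0.r 2)
[4] T1.cas  miss  (counter 3, T1.r 2)
[5] T0.load  rd  (counter 3, T0.r 3)
[6] T0.cas  hit  (counter 4, T0.r 3)
[7] T1.load  rd  (counter 4, T1.r 4)
[8] T1.cas  hit  (counter 5, T1.r 4)
[9] T1.load  rd  (counter 5, T1.r 5)
[10] T0.load  rd  (counter 5, T0.r 5)
[11] T1.cas  hit  (counter 6, T1.r 5)
[12] T0.cas  miss  (counter 6, T0.r 5)

counter = 6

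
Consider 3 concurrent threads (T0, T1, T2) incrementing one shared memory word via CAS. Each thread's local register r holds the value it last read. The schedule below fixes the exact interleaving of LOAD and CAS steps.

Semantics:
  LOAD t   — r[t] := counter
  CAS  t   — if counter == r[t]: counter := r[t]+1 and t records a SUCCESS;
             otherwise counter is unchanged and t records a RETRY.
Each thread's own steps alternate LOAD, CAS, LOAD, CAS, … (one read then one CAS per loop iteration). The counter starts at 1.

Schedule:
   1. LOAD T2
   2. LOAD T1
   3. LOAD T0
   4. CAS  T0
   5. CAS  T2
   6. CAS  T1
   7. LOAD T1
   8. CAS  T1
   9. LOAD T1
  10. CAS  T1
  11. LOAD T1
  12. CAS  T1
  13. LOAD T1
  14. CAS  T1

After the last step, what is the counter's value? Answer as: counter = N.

counter = 6

[1] T2.load  rd  (counter 1, T2.r 1)
[2] T1.load  rd  (counter 1, T1.r 1)
[3] T0.load  rd  (counter 1, T0.r 1)
[4] T0.cas  hit  (counter 2, T0.r 1)
[5] T2.cas  miss  (counter 2, T2.r 1)
[6] T1.cas  miss  (counter 2, T1.r 1)
[7] T1.load  rd  (counter 2, T1.r 2)
[8] T1.cas  hit  (counter 3, T1.r 2)
[9] T1.load  rd  (counter 3, T1.r 3)
[10] T1.cas  hit  (counter 4, T1.r 3)
[11] T1.load  rd  (counter 4, T1.r 4)
[12] T1.cas  hit  (counter 5, T1.r 4)
[13] T1.load  rd  (counter 5, T1.r 5)
[14] T1.cas  hit  (counter 6, T1.r 5)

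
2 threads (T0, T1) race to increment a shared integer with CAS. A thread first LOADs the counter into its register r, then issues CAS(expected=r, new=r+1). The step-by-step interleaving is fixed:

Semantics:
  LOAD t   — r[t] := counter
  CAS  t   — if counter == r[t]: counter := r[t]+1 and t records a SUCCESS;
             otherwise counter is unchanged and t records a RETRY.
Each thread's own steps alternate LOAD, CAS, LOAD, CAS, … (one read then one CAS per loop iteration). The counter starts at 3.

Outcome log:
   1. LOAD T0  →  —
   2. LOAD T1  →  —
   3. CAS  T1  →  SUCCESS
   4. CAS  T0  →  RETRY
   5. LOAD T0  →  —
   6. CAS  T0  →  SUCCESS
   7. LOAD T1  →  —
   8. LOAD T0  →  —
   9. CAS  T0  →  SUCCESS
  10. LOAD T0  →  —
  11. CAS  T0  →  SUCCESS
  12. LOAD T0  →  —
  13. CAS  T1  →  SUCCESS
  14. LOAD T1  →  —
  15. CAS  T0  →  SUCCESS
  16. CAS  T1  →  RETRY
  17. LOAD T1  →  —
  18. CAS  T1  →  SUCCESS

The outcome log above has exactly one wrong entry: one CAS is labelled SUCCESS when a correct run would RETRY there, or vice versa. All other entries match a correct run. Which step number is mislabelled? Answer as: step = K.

step = 13

Re-executing:
1. LOAD T0 → mem=3 r[T0]=3 [LOAD]
2. LOAD T1 → mem=3 r[T1]=3 [LOAD]
3. CAS T1 → mem=4 r[T1]=3 [OK]
4. CAS T0 → mem=4 r[T0]=3 [RETRY]
5. LOAD T0 → mem=4 r[T0]=4 [LOAD]
6. CAS T0 → mem=5 r[T0]=4 [OK]
7. LOAD T1 → mem=5 r[T1]=5 [LOAD]
8. LOAD T0 → mem=5 r[T0]=5 [LOAD]
9. CAS T0 → mem=6 r[T0]=5 [OK]
10. LOAD T0 → mem=6 r[T0]=6 [LOAD]
11. CAS T0 → mem=7 r[T0]=6 [OK]
12. LOAD T0 → mem=7 r[T0]=7 [LOAD]
13. CAS T1 → mem=7 r[T1]=5 [RETRY]
14. LOAD T1 → mem=7 r[T1]=7 [LOAD]
15. CAS T0 → mem=8 r[T0]=7 [OK]
16. CAS T1 → mem=8 r[T1]=7 [RETRY]
17. LOAD T1 → mem=8 r[T1]=8 [LOAD]
18. CAS T1 → mem=9 r[T1]=8 [OK]
Mismatch at 13.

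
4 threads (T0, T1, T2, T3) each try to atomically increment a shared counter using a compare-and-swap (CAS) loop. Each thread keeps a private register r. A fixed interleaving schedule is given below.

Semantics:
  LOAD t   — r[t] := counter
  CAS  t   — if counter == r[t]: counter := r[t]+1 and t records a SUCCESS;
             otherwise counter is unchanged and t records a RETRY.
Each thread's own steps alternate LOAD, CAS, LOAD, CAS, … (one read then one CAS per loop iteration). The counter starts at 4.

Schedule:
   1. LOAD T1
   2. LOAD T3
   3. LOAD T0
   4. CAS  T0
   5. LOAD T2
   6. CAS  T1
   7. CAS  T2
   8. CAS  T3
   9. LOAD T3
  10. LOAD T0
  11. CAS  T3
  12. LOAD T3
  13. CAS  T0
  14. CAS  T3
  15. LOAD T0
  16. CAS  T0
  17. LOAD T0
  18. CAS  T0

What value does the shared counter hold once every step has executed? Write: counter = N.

counter = 10

#1 T1 reads 4
#2 T3 reads 4
#3 T0 reads 4
#4 T0 CAS(4→5) writes; counter now 5
#5 T2 reads 5
#6 T1 CAS(4→5) fails; counter now 5
#7 T2 CAS(5→6) writes; counter now 6
#8 T3 CAS(4→5) fails; counter now 6
#9 T3 reads 6
#10 T0 reads 6
#11 T3 CAS(6→7) writes; counter now 7
#12 T3 reads 7
#13 T0 CAS(6→7) fails; counter now 7
#14 T3 CAS(7→8) writes; counter now 8
#15 T0 reads 8
#16 T0 CAS(8→9) writes; counter now 9
#17 T0 reads 9
#18 T0 CAS(9→10) writes; counter now 10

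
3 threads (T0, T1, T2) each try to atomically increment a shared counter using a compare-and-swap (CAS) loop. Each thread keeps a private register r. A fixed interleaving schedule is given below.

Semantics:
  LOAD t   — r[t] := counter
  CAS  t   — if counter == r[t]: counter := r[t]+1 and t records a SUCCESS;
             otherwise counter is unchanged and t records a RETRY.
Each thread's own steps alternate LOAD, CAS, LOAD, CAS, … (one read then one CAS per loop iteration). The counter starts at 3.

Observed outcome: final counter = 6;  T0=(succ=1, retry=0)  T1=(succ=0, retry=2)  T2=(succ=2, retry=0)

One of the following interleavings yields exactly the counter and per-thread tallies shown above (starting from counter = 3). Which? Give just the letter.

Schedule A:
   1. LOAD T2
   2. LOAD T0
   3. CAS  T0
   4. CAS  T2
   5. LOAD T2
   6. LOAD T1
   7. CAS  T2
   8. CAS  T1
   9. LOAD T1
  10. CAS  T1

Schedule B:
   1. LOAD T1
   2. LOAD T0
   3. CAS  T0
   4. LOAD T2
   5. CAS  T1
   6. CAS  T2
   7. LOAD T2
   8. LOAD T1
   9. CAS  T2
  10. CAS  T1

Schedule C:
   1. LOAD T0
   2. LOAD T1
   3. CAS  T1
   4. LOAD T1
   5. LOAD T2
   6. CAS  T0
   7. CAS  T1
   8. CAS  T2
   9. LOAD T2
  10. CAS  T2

B

Simulating candidate B:
#1 T1 reads 3
#2 T0 reads 3
#3 T0 CAS(3→4) writes; counter now 4
#4 T2 reads 4
#5 T1 CAS(3→4) fails; counter now 4
#6 T2 CAS(4→5) writes; counter now 5
#7 T2 reads 5
#8 T1 reads 5
#9 T2 CAS(5→6) writes; counter now 6
#10 T1 CAS(5→6) fails; counter now 6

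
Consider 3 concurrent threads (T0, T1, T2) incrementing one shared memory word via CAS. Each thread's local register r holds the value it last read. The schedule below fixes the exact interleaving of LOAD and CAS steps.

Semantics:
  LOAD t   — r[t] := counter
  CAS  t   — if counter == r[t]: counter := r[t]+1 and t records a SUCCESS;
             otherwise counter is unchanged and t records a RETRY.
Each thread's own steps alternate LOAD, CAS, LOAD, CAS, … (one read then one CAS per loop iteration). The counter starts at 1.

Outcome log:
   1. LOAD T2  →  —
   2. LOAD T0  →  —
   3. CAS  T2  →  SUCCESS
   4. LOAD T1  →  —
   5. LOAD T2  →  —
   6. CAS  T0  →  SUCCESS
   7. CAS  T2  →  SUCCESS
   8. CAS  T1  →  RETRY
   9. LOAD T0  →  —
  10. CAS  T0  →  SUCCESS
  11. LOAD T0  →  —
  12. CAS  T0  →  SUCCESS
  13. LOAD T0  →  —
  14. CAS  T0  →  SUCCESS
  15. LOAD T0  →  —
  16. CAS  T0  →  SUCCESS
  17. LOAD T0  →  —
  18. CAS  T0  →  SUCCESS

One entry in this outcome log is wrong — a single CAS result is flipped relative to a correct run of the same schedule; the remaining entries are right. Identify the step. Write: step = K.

step = 6

Correct run:
[1] T2.load  rd  (counter 1, T2.r 1)
[2] T0.load  rd  (counter 1, T0.r 1)
[3] T2.cas  hit  (counter 2, T2.r 1)
[4] T1.load  rd  (counter 2, T1.r 2)
[5] T2.load  rd  (counter 2, T2.r 2)
[6] T0.cas  miss  (counter 2, T0.r 1)
[7] T2.cas  hit  (counter 3, T2.r 2)
[8] T1.cas  miss  (counter 3, T1.r 2)
[9] T0.load  rd  (counter 3, T0.r 3)
[10] T0.cas  hit  (counter 4, T0.r 3)
[11] T0.load  rd  (counter 4, T0.r 4)
[12] T0.cas  hit  (counter 5, T0.r 4)
[13] T0.load  rd  (counter 5, T0.r 5)
[14] T0.cas  hit  (counter 6, T0.r 5)
[15] T0.load  rd  (counter 6, T0.r 6)
[16] T0.cas  hit  (counter 7, T0.r 6)
[17] T0.load  rd  (counter 7, T0.r 7)
[18] T0.cas  hit  (counter 8, T0.r 7)
Flip is step 6.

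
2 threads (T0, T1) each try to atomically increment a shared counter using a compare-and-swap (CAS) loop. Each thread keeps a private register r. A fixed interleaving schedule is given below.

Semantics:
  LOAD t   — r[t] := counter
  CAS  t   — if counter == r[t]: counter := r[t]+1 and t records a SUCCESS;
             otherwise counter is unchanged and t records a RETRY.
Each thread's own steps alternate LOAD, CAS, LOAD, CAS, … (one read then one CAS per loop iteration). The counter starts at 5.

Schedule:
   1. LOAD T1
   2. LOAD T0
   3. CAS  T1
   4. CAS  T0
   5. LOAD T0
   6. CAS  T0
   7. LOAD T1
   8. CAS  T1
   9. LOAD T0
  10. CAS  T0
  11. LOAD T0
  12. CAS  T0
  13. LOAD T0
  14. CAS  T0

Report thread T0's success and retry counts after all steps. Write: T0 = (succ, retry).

T0 = (4, 1)

#1 T1 reads 5
#2 T0 reads 5
#3 T1 CAS(5→6) writes; counter now 6
#4 T0 CAS(5→6) fails; counter now 6
#5 T0 reads 6
#6 T0 CAS(6→7) writes; counter now 7
#7 T1 reads 7
#8 T1 CAS(7→8) writes; counter now 8
#9 T0 reads 8
#10 T0 CAS(8→9) writes; counter now 9
#11 T0 reads 9
#12 T0 CAS(9→10) writes; counter now 10
#13 T0 reads 10
#14 T0 CAS(10→11) writes; counter now 11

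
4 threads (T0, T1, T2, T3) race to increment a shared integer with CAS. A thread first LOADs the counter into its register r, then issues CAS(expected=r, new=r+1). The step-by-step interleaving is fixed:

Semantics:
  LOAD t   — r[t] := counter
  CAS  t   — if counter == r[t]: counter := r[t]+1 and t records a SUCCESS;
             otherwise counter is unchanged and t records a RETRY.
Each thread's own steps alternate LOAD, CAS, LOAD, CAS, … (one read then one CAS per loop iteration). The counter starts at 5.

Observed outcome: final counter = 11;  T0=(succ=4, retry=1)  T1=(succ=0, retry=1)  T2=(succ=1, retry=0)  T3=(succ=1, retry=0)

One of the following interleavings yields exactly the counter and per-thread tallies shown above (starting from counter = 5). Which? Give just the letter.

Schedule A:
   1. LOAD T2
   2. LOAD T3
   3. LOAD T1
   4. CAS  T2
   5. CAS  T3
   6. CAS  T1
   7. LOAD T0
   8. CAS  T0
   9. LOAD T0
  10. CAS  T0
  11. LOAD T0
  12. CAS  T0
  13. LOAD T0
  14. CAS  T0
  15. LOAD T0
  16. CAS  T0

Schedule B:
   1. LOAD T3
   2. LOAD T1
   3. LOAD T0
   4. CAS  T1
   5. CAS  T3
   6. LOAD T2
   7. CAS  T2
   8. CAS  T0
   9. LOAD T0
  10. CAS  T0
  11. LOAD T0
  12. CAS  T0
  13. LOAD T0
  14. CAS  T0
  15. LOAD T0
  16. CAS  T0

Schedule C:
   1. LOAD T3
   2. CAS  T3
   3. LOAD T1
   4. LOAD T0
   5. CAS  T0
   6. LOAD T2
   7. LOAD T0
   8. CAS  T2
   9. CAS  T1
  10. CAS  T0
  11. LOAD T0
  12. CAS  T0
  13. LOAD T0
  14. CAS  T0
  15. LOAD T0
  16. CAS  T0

Run C:
   1) LOAD T3:  M=5  r_T3=5
   2) CAS  T3:  M=6  r_T3=5 ✓
   3) LOAD T1:  M=6  r_T1=6
   4) LOAD T0:  M=6  r_T0=6
   5) CAS  T0:  M=7  r_T0=6 ✓
   6) LOAD T2:  M=7  r_T2=7
   7) LOAD T0:  M=7  r_T0=7
   8) CAS  T2:  M=8  r_T2=7 ✓
   9) CAS  T1:  M=8  r_T1=6 ✗
  10) CAS  T0:  M=8  r_T0=7 ✗
  11) LOAD T0:  M=8  r_T0=8
  12) CAS  T0:  M=9  r_T0=8 ✓
  13) LOAD T0:  M=9  r_T0=9
  14) CAS  T0:  M=10  r_T0=9 ✓
  15) LOAD T0:  M=10  r_T0=10
  16) CAS  T0:  M=11  r_T0=10 ✓

C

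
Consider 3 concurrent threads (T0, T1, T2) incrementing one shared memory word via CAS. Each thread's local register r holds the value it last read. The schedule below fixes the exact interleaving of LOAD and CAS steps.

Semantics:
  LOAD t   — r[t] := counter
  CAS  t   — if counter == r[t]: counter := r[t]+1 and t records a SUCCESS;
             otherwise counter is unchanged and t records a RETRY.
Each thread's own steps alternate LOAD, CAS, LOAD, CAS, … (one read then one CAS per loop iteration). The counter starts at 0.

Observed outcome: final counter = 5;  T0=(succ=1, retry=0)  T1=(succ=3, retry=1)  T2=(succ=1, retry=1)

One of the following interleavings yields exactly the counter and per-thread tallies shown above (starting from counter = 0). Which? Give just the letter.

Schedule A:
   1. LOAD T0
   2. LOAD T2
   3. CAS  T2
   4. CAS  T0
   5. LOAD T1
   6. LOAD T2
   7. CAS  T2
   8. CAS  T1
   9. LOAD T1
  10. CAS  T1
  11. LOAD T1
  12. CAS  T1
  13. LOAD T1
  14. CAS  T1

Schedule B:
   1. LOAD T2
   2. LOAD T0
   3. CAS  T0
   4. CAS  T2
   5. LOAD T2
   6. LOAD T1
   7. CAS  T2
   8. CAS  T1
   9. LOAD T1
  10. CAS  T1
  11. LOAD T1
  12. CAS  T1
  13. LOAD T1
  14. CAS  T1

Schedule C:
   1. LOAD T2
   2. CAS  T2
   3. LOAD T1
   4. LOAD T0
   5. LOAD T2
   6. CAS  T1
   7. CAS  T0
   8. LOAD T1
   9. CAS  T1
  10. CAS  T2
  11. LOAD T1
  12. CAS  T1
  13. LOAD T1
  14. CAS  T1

B

Run B:
#1 T2 reads 0
#2 T0 reads 0
#3 T0 CAS(0→1) writes; counter now 1
#4 T2 CAS(0→1) fails; counter now 1
#5 T2 reads 1
#6 T1 reads 1
#7 T2 CAS(1→2) writes; counter now 2
#8 T1 CAS(1→2) fails; counter now 2
#9 T1 reads 2
#10 T1 CAS(2→3) writes; counter now 3
#11 T1 reads 3
#12 T1 CAS(3→4) writes; counter now 4
#13 T1 reads 4
#14 T1 CAS(4→5) writes; counter now 5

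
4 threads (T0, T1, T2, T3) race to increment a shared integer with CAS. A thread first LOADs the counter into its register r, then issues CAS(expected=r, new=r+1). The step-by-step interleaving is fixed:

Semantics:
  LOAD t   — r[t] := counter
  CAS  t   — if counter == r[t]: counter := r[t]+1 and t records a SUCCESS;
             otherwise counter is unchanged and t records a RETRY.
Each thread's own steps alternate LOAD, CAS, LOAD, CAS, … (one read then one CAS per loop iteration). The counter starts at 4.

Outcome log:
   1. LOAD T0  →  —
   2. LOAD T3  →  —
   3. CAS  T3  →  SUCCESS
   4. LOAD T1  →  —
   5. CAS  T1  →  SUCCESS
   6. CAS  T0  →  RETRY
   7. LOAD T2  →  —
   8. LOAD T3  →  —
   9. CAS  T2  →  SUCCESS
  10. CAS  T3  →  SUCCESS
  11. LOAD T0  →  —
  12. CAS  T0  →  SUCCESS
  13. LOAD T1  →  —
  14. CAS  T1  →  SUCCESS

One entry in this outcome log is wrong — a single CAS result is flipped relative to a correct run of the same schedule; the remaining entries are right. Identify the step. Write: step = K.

step = 10

Correct run:
   1) LOAD T0:  M=4  r_T0=4
   2) LOAD T3:  M=4  r_T3=4
   3) CAS  T3:  M=5  r_T3=4 ✓
   4) LOAD T1:  M=5  r_T1=5
   5) CAS  T1:  M=6  r_T1=5 ✓
   6) CAS  T0:  M=6  r_T0=4 ✗
   7) LOAD T2:  M=6  r_T2=6
   8) LOAD T3:  M=6  r_T3=6
   9) CAS  T2:  M=7  r_T2=6 ✓
  10) CAS  T3:  M=7  r_T3=6 ✗
  11) LOAD T0:  M=7  r_T0=7
  12) CAS  T0:  M=8  r_T0=7 ✓
  13) LOAD T1:  M=8  r_T1=8
  14) CAS  T1:  M=9  r_T1=8 ✓
Log disagrees first at step 10.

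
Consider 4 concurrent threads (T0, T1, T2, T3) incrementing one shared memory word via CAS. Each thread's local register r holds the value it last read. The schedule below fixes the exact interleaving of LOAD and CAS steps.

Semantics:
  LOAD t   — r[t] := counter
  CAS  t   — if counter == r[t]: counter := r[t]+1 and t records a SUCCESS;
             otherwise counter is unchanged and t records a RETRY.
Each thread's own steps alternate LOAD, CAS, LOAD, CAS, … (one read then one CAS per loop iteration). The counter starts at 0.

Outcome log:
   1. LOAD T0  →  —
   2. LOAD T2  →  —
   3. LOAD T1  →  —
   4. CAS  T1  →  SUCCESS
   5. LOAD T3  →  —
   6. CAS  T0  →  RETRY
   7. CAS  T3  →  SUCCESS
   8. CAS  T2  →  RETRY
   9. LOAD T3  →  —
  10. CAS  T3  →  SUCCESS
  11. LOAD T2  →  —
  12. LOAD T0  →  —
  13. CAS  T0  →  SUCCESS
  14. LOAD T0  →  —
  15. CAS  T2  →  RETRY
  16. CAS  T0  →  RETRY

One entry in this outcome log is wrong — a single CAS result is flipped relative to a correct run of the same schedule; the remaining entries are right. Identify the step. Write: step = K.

Reference trace:
step 1: T0 LOAD ⇒ load; ctr=0 reg=0
step 2: T2 LOAD ⇒ load; ctr=0 reg=0
step 3: T1 LOAD ⇒ load; ctr=0 reg=0
step 4: T1 CAS ⇒ ok; ctr=1 reg=0
step 5: T3 LOAD ⇒ load; ctr=1 reg=1
step 6: T0 CAS ⇒ retry; ctr=1 reg=0
step 7: T3 CAS ⇒ ok; ctr=2 reg=1
step 8: T2 CAS ⇒ retry; ctr=2 reg=0
step 9: T3 LOAD ⇒ load; ctr=2 reg=2
step 10: T3 CAS ⇒ ok; ctr=3 reg=2
step 11: T2 LOAD ⇒ load; ctr=3 reg=3
step 12: T0 LOAD ⇒ load; ctr=3 reg=3
step 13: T0 CAS ⇒ ok; ctr=4 reg=3
step 14: T0 LOAD ⇒ load; ctr=4 reg=4
step 15: T2 CAS ⇒ retry; ctr=4 reg=3
step 16: T0 CAS ⇒ ok; ctr=5 reg=4
Mismatch at 16.

step = 16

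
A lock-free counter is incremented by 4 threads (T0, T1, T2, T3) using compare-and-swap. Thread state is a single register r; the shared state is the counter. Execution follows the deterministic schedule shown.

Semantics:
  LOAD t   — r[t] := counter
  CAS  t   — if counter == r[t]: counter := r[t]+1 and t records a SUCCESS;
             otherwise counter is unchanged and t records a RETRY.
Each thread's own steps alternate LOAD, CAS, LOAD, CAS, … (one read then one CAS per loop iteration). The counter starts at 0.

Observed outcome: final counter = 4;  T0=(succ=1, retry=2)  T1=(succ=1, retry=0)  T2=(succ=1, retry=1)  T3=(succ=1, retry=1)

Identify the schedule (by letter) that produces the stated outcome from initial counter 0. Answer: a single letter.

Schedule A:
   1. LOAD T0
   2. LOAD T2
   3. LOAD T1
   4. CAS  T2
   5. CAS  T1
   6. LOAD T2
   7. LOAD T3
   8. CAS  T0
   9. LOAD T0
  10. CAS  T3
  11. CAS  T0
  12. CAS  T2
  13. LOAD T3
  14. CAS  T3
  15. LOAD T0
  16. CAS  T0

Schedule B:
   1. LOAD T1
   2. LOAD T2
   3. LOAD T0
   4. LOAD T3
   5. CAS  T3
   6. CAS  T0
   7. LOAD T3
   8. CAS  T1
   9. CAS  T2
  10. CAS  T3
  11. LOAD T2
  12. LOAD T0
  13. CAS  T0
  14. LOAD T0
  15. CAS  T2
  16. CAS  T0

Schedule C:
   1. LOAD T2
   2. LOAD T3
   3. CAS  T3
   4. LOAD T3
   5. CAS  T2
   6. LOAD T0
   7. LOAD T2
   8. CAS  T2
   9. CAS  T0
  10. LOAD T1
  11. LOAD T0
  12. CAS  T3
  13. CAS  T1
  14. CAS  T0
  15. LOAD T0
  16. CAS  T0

C

Tracing schedule C:
#1 T2 reads 0
#2 T3 reads 0
#3 T3 CAS(0→1) writes; counter now 1
#4 T3 reads 1
#5 T2 CAS(0→1) fails; counter now 1
#6 T0 reads 1
#7 T2 reads 1
#8 T2 CAS(1→2) writes; counter now 2
#9 T0 CAS(1→2) fails; counter now 2
#10 T1 reads 2
#11 T0 reads 2
#12 T3 CAS(1→2) fails; counter now 2
#13 T1 CAS(2→3) writes; counter now 3
#14 T0 CAS(2→3) fails; counter now 3
#15 T0 reads 3
#16 T0 CAS(3→4) writes; counter now 4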